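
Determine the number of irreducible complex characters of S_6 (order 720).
11

Argument: The number of irreducible complex representations of a finite group equals its number of conjugacy classes. Conjugacy classes in S_6 correspond to cycle types, i.e. partitions of 6; there are p(6) = 11 of them, so S_6 (order 720) has exactly 11 irreducible complex representations.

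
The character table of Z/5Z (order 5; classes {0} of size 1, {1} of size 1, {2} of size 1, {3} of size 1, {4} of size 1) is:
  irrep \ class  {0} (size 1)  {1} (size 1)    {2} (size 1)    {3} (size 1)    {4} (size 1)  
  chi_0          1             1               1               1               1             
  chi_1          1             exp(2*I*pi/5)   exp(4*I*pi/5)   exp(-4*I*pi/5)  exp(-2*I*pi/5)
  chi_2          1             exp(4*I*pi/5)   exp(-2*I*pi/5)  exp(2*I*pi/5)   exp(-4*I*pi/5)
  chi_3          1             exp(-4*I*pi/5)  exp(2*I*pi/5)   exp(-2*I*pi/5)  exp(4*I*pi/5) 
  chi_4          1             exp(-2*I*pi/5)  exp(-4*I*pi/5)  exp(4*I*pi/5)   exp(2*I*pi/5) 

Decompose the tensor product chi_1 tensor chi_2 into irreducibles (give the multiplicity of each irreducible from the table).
chi_1 tensor chi_2 = chi_3 (all other irreducibles have multiplicity 0).

Proof sketch: The character of a tensor product is the pointwise product (chi_1 * chi_2)(C) = chi_1(C) * chi_2(C):
  {0}: (1)*(1), {1}: (exp(2*I*pi/5))*(exp(4*I*pi/5)), {2}: (exp(4*I*pi/5))*(exp(-2*I*pi/5)), {3}: (exp(-4*I*pi/5))*(exp(2*I*pi/5)), {4}: (exp(-2*I*pi/5))*(exp(-4*I*pi/5))
so (chi_1 * chi_2) takes values
  {0} -> 1, {1} -> exp(-4*I*pi/5), {2} -> exp(2*I*pi/5), {3} -> exp(-2*I*pi/5), {4} -> exp(4*I*pi/5).
Now take the inner product of this character with each irreducible chi from the table, <chi_1*chi_2, chi> = (1/5) sum_C |C| (chi_1*chi_2)(C) conj(chi(C)):
  <chi_1*chi_2, chi_0> = (1/5)[1*(1)*conj(1) + 1*(exp(-4*I*pi/5))*conj(1) + 1*(exp(2*I*pi/5))*conj(1) + 1*(exp(-2*I*pi/5))*conj(1) + 1*(exp(4*I*pi/5))*conj(1)]
      = (1/5)[(1) + (exp(-4*I*pi/5)) + (exp(2*I*pi/5)) + (exp(-2*I*pi/5)) + (exp(4*I*pi/5))] = 0/5 = 0
  <chi_1*chi_2, chi_1> = (1/5)[1*(1)*conj(1) + 1*(exp(-4*I*pi/5))*conj(exp(2*I*pi/5)) + 1*(exp(2*I*pi/5))*conj(exp(4*I*pi/5)) + 1*(exp(-2*I*pi/5))*conj(exp(-4*I*pi/5)) + 1*(exp(4*I*pi/5))*conj(exp(-2*I*pi/5))]
      = (1/5)[(1) + (exp(4*I*pi/5)) + (exp(-2*I*pi/5)) + (exp(2*I*pi/5)) + (exp(-4*I*pi/5))] = 0/5 = 0
  <chi_1*chi_2, chi_2> = (1/5)[1*(1)*conj(1) + 1*(exp(-4*I*pi/5))*conj(exp(4*I*pi/5)) + 1*(exp(2*I*pi/5))*conj(exp(-2*I*pi/5)) + 1*(exp(-2*I*pi/5))*conj(exp(2*I*pi/5)) + 1*(exp(4*I*pi/5))*conj(exp(-4*I*pi/5))]
      = (1/5)[(1) + (exp(2*I*pi/5)) + (exp(4*I*pi/5)) + (exp(-4*I*pi/5)) + (exp(-2*I*pi/5))] = 0/5 = 0
  <chi_1*chi_2, chi_3> = (1/5)[1*(1)*conj(1) + 1*(exp(-4*I*pi/5))*conj(exp(-4*I*pi/5)) + 1*(exp(2*I*pi/5))*conj(exp(2*I*pi/5)) + 1*(exp(-2*I*pi/5))*conj(exp(-2*I*pi/5)) + 1*(exp(4*I*pi/5))*conj(exp(4*I*pi/5))]
      = (1/5)[(1) + (1) + (1) + (1) + (1)] = 5/5 = 1
  <chi_1*chi_2, chi_4> = (1/5)[1*(1)*conj(1) + 1*(exp(-4*I*pi/5))*conj(exp(-2*I*pi/5)) + 1*(exp(2*I*pi/5))*conj(exp(-4*I*pi/5)) + 1*(exp(-2*I*pi/5))*conj(exp(4*I*pi/5)) + 1*(exp(4*I*pi/5))*conj(exp(2*I*pi/5))]
      = (1/5)[(1) + (exp(-2*I*pi/5)) + (exp(-4*I*pi/5)) + (exp(4*I*pi/5)) + (exp(2*I*pi/5))] = 0/5 = 0
(Exp terms are combined using exp(i*s)*conj(exp(i*t)) = exp(i*(s-t)), and sums of them are collapsed using the identity that for every m > 1 the m distinct m-th roots of unity sum to 0, e.g. 1 + exp(2*I*pi/3) + exp(-2*I*pi/3) = 0.)
Hence the multiplicities are chi_3: 1. Dimension check: dim(chi_1)*dim(chi_2) = 1*1 = 1 and sum (mult * dim) = 1*1 = 1.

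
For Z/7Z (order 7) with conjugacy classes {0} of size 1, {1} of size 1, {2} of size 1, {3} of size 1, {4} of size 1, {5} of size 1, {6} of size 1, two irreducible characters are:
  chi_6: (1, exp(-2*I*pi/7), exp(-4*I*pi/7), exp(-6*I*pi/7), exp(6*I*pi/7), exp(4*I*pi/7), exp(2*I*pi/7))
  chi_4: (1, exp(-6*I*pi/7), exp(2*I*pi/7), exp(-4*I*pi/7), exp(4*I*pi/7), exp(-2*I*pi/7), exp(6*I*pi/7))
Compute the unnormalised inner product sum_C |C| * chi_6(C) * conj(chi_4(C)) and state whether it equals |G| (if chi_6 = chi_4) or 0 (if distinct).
Sum = 0; so <chi_6, chi_4> = 0 (distinct irreducibles are orthogonal).

Argument: Compute term by term over conjugacy classes (|C| * chi_6(C) * conj(chi_4(C))):
  1*(1)*conj(1) + 1*(exp(-2*I*pi/7))*conj(exp(-6*I*pi/7)) + 1*(exp(-4*I*pi/7))*conj(exp(2*I*pi/7)) + 1*(exp(-6*I*pi/7))*conj(exp(-4*I*pi/7)) + 1*(exp(6*I*pi/7))*conj(exp(4*I*pi/7)) + 1*(exp(4*I*pi/7))*conj(exp(-2*I*pi/7)) + 1*(exp(2*I*pi/7))*conj(exp(6*I*pi/7))
  = (1) + (exp(4*I*pi/7)) + (exp(-6*I*pi/7)) + (exp(-2*I*pi/7)) + (exp(2*I*pi/7)) + (exp(6*I*pi/7)) + (exp(-4*I*pi/7))
  = 0.
(Exp terms are combined using exp(i*s)*conj(exp(i*t)) = exp(i*(s-t)), and sums of them are collapsed using the identity that for every m > 1 the m distinct m-th roots of unity sum to 0, e.g. 1 + exp(2*I*pi/3) + exp(-2*I*pi/3) = 0.)
Dividing by |G| = 7 gives 0/7 = 0, matching the row-orthogonality relation <chi_6, chi_4> = [chi_6 = chi_4].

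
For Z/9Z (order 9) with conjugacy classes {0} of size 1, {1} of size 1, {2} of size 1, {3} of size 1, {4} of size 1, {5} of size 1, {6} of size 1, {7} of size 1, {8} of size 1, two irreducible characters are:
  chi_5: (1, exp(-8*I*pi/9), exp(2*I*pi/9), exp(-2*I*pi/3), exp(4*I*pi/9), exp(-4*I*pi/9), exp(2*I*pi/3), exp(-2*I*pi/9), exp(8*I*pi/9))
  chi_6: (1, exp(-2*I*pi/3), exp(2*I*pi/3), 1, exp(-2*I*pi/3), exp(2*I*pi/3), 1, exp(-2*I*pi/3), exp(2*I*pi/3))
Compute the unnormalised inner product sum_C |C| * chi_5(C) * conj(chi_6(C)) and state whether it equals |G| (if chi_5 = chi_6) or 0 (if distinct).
Sum = 0; so <chi_5, chi_6> = 0 (distinct irreducibles are orthogonal).

Solution. Compute term by term over conjugacy classes (|C| * chi_5(C) * conj(chi_6(C))):
  1*(1)*conj(1) + 1*(exp(-8*I*pi/9))*conj(exp(-2*I*pi/3)) + 1*(exp(2*I*pi/9))*conj(exp(2*I*pi/3)) + 1*(exp(-2*I*pi/3))*conj(1) + 1*(exp(4*I*pi/9))*conj(exp(-2*I*pi/3)) + 1*(exp(-4*I*pi/9))*conj(exp(2*I*pi/3)) + 1*(exp(2*I*pi/3))*conj(1) + 1*(exp(-2*I*pi/9))*conj(exp(-2*I*pi/3)) + 1*(exp(8*I*pi/9))*conj(exp(2*I*pi/3))
  = (1) + (exp(-2*I*pi/9)) + (exp(-4*I*pi/9)) + (exp(-2*I*pi/3)) + (exp(-8*I*pi/9)) + (exp(8*I*pi/9)) + (exp(2*I*pi/3)) + (exp(4*I*pi/9)) + (exp(2*I*pi/9))
  = 0.
(Exp terms are combined using exp(i*s)*conj(exp(i*t)) = exp(i*(s-t)), and sums of them are collapsed using the identity that for every m > 1 the m distinct m-th roots of unity sum to 0, e.g. 1 + exp(2*I*pi/3) + exp(-2*I*pi/3) = 0.)
Dividing by |G| = 9 gives 0/9 = 0, matching the row-orthogonality relation <chi_5, chi_6> = [chi_5 = chi_6].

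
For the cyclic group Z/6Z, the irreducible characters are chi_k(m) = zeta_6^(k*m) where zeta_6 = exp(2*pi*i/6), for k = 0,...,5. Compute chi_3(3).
chi_3(3) = zeta_6^9 = -1

Explanation: chi_3(3) = zeta_6^(3*3) = zeta_6^9. Since zeta_6^6 = 1, this equals zeta_6^3 = exp(2*pi*i*3/6) = -1.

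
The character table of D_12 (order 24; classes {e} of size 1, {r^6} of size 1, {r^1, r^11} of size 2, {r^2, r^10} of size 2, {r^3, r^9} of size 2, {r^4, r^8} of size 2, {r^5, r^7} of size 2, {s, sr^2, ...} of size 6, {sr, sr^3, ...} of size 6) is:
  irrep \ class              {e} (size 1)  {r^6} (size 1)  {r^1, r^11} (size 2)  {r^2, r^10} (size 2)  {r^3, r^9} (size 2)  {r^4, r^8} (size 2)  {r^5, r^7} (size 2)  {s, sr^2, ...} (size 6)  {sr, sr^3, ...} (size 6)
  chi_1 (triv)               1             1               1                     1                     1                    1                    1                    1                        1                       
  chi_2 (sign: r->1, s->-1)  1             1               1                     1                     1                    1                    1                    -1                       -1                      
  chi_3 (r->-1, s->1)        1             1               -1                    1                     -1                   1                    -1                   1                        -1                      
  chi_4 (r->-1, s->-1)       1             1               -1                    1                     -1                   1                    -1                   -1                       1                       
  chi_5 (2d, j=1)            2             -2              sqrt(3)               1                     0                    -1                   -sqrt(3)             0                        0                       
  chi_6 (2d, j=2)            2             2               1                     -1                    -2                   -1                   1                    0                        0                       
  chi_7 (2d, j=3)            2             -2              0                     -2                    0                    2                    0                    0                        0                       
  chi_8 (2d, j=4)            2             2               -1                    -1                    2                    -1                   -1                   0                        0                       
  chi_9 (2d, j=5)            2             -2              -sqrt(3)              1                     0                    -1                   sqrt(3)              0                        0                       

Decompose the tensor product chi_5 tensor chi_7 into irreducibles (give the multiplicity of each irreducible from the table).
chi_5 tensor chi_7 = chi_6 + chi_8 (all other irreducibles have multiplicity 0).

Justification: The character of a tensor product is the pointwise product (chi_5 * chi_7)(C) = chi_5(C) * chi_7(C):
  {e}: (2)*(2), {r^6}: (-2)*(-2), {r^1, r^11}: (sqrt(3))*(0), {r^2, r^10}: (1)*(-2), {r^3, r^9}: (0)*(0), {r^4, r^8}: (-1)*(2), {r^5, r^7}: (-sqrt(3))*(0), {s, sr^2, ...}: (0)*(0), {sr, sr^3, ...}: (0)*(0)
so (chi_5 * chi_7) takes values
  {e} -> 4, {r^6} -> 4, {r^1, r^11} -> 0, {r^2, r^10} -> -2, {r^3, r^9} -> 0, {r^4, r^8} -> -2, {r^5, r^7} -> 0, {s, sr^2, ...} -> 0, {sr, sr^3, ...} -> 0.
Now take the inner product of this character with each irreducible chi from the table, <chi_5*chi_7, chi> = (1/24) sum_C |C| (chi_5*chi_7)(C) conj(chi(C)):
  <chi_5*chi_7, chi_1> = (1/24)[1*(4)*conj(1) + 1*(4)*conj(1) + 2*(0)*conj(1) + 2*(-2)*conj(1) + 2*(0)*conj(1) + 2*(-2)*conj(1) + 2*(0)*conj(1) + 6*(0)*conj(1) + 6*(0)*conj(1)]
      = (1/24)[(4) + (4) + (0) + (-4) + (0) + (-4) + (0) + (0) + (0)] = 0/24 = 0
  <chi_5*chi_7, chi_2> = (1/24)[1*(4)*conj(1) + 1*(4)*conj(1) + 2*(0)*conj(1) + 2*(-2)*conj(1) + 2*(0)*conj(1) + 2*(-2)*conj(1) + 2*(0)*conj(1) + 6*(0)*conj(-1) + 6*(0)*conj(-1)]
      = (1/24)[(4) + (4) + (0) + (-4) + (0) + (-4) + (0) + (0) + (0)] = 0/24 = 0
  <chi_5*chi_7, chi_3> = (1/24)[1*(4)*conj(1) + 1*(4)*conj(1) + 2*(0)*conj(-1) + 2*(-2)*conj(1) + 2*(0)*conj(-1) + 2*(-2)*conj(1) + 2*(0)*conj(-1) + 6*(0)*conj(1) + 6*(0)*conj(-1)]
      = (1/24)[(4) + (4) + (0) + (-4) + (0) + (-4) + (0) + (0) + (0)] = 0/24 = 0
  <chi_5*chi_7, chi_4> = (1/24)[1*(4)*conj(1) + 1*(4)*conj(1) + 2*(0)*conj(-1) + 2*(-2)*conj(1) + 2*(0)*conj(-1) + 2*(-2)*conj(1) + 2*(0)*conj(-1) + 6*(0)*conj(-1) + 6*(0)*conj(1)]
      = (1/24)[(4) + (4) + (0) + (-4) + (0) + (-4) + (0) + (0) + (0)] = 0/24 = 0
  <chi_5*chi_7, chi_5> = (1/24)[1*(4)*conj(2) + 1*(4)*conj(-2) + 2*(0)*conj(sqrt(3)) + 2*(-2)*conj(1) + 2*(0)*conj(0) + 2*(-2)*conj(-1) + 2*(0)*conj(-sqrt(3)) + 6*(0)*conj(0) + 6*(0)*conj(0)]
      = (1/24)[(8) + (-8) + (0) + (-4) + (0) + (4) + (0) + (0) + (0)] = 0/24 = 0
  <chi_5*chi_7, chi_6> = (1/24)[1*(4)*conj(2) + 1*(4)*conj(2) + 2*(0)*conj(1) + 2*(-2)*conj(-1) + 2*(0)*conj(-2) + 2*(-2)*conj(-1) + 2*(0)*conj(1) + 6*(0)*conj(0) + 6*(0)*conj(0)]
      = (1/24)[(8) + (8) + (0) + (4) + (0) + (4) + (0) + (0) + (0)] = 24/24 = 1
  <chi_5*chi_7, chi_7> = (1/24)[1*(4)*conj(2) + 1*(4)*conj(-2) + 2*(0)*conj(0) + 2*(-2)*conj(-2) + 2*(0)*conj(0) + 2*(-2)*conj(2) + 2*(0)*conj(0) + 6*(0)*conj(0) + 6*(0)*conj(0)]
      = (1/24)[(8) + (-8) + (0) + (8) + (0) + (-8) + (0) + (0) + (0)] = 0/24 = 0
  <chi_5*chi_7, chi_8> = (1/24)[1*(4)*conj(2) + 1*(4)*conj(2) + 2*(0)*conj(-1) + 2*(-2)*conj(-1) + 2*(0)*conj(2) + 2*(-2)*conj(-1) + 2*(0)*conj(-1) + 6*(0)*conj(0) + 6*(0)*conj(0)]
      = (1/24)[(8) + (8) + (0) + (4) + (0) + (4) + (0) + (0) + (0)] = 24/24 = 1
  <chi_5*chi_7, chi_9> = (1/24)[1*(4)*conj(2) + 1*(4)*conj(-2) + 2*(0)*conj(-sqrt(3)) + 2*(-2)*conj(1) + 2*(0)*conj(0) + 2*(-2)*conj(-1) + 2*(0)*conj(sqrt(3)) + 6*(0)*conj(0) + 6*(0)*conj(0)]
      = (1/24)[(8) + (-8) + (0) + (-4) + (0) + (4) + (0) + (0) + (0)] = 0/24 = 0
Hence the multiplicities are chi_6: 1, chi_8: 1. Dimension check: dim(chi_5)*dim(chi_7) = 2*2 = 4 and sum (mult * dim) = 1*2 + 1*2 = 4.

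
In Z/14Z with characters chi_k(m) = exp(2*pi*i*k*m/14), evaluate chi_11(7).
chi_11(7) = zeta_14^77 = -1

Working: chi_11(7) = zeta_14^(11*7) = zeta_14^77. Since zeta_14^14 = 1, this equals zeta_14^7 = exp(2*pi*i*7/14) = -1.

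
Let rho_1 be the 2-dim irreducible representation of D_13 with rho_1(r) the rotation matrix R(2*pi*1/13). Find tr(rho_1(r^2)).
chi_{rho_1}(r^2) = 2*cos(2*pi*1*2/13) = 2*cos(4*pi/13)

Proof sketch: rho_1(r^2) is rotation by angle 2*pi*1*2/13, whose trace is 2*cos(2*pi*1*2/13) = 2*cos(4*pi/13).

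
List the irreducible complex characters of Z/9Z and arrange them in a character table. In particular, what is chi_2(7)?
Character table of Z/9Z (irreps indexed chi_0,...,chi_8 with chi_k(m) = zeta_9^(k*m), zeta_9 = exp(2*pi*i/9)):
  irrep \ class  {0} (size 1)  {1} (size 1)    {2} (size 1)    {3} (size 1)    {4} (size 1)    {5} (size 1)    {6} (size 1)    {7} (size 1)    {8} (size 1)  
  chi_0          1             1               1               1               1               1               1               1               1             
  chi_1          1             exp(2*I*pi/9)   exp(4*I*pi/9)   exp(2*I*pi/3)   exp(8*I*pi/9)   exp(-8*I*pi/9)  exp(-2*I*pi/3)  exp(-4*I*pi/9)  exp(-2*I*pi/9)
  chi_2          1             exp(4*I*pi/9)   exp(8*I*pi/9)   exp(-2*I*pi/3)  exp(-2*I*pi/9)  exp(2*I*pi/9)   exp(2*I*pi/3)   exp(-8*I*pi/9)  exp(-4*I*pi/9)
  chi_3          1             exp(2*I*pi/3)   exp(-2*I*pi/3)  1               exp(2*I*pi/3)   exp(-2*I*pi/3)  1               exp(2*I*pi/3)   exp(-2*I*pi/3)
  chi_4          1             exp(8*I*pi/9)   exp(-2*I*pi/9)  exp(2*I*pi/3)   exp(-4*I*pi/9)  exp(4*I*pi/9)   exp(-2*I*pi/3)  exp(2*I*pi/9)   exp(-8*I*pi/9)
  chi_5          1             exp(-8*I*pi/9)  exp(2*I*pi/9)   exp(-2*I*pi/3)  exp(4*I*pi/9)   exp(-4*I*pi/9)  exp(2*I*pi/3)   exp(-2*I*pi/9)  exp(8*I*pi/9) 
  chi_6          1             exp(-2*I*pi/3)  exp(2*I*pi/3)   1               exp(-2*I*pi/3)  exp(2*I*pi/3)   1               exp(-2*I*pi/3)  exp(2*I*pi/3) 
  chi_7          1             exp(-4*I*pi/9)  exp(-8*I*pi/9)  exp(2*I*pi/3)   exp(2*I*pi/9)   exp(-2*I*pi/9)  exp(-2*I*pi/3)  exp(8*I*pi/9)   exp(4*I*pi/9) 
  chi_8          1             exp(-2*I*pi/9)  exp(-4*I*pi/9)  exp(-2*I*pi/3)  exp(-8*I*pi/9)  exp(8*I*pi/9)   exp(2*I*pi/3)   exp(4*I*pi/9)   exp(2*I*pi/9) 

Spot check: chi_2(7) = zeta_9^(2*7) = zeta_9^14 = exp(-8*I*pi/9).

Derivation: Z/9Z is abelian, so all 9 irreducible complex representations are 1-dimensional. They are given by chi_k(m) = zeta_9^(k*m) for k = 0,...,8. Row orthogonality: sum_m chi_k(m) conj(chi_l(m)) = 9 * [k = l].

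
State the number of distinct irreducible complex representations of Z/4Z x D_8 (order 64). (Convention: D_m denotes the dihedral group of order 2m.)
28

Working: The number of irreducible complex representations of a finite group equals its number of conjugacy classes. For a direct product, #classes(G x H) = #classes(G) * #classes(H). Z/4Z has 4 classes (abelian), D_8 has 7 classes, so 4 * 7 = 28, so Z/4Z x D_8 (order 64) has exactly 28 irreducible complex representations.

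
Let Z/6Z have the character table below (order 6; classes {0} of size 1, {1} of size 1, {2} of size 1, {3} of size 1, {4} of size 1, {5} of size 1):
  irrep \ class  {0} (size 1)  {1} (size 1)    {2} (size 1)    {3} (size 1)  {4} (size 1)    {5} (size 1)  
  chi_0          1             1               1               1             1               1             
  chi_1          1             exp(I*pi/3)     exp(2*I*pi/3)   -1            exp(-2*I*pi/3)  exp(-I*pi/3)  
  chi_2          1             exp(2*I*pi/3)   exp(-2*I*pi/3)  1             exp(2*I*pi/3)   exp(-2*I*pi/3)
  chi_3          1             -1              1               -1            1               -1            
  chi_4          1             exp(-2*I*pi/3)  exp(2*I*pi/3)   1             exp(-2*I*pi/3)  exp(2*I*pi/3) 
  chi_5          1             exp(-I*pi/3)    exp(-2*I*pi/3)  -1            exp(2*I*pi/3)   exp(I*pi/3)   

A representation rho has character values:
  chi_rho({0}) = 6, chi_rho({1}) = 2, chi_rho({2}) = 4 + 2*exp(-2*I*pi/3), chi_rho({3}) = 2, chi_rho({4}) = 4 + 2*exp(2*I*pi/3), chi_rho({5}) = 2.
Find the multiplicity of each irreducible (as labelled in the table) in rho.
Multiplicities: chi_0: 3, chi_1: 0, chi_2: 1, chi_3: 1, chi_4: 0, chi_5: 1.

Reasoning: Use <chi_rho, chi> = (1/|G|) sum_C |C| * chi_rho(C) * conj(chi(C)) with |G| = 6 for each irreducible chi in the table:
  <chi_rho, chi_0> = (1/6)[1*(6)*conj(1) + 1*(2)*conj(1) + 1*(4 + 2*exp(-2*I*pi/3))*conj(1) + 1*(2)*conj(1) + 1*(4 + 2*exp(2*I*pi/3))*conj(1) + 1*(2)*conj(1)]
      = (1/6)[(6) + (2) + (4 + 2*exp(-2*I*pi/3)) + (2) + (4 + 2*exp(2*I*pi/3)) + (2)] = 18/6 = 3
  <chi_rho, chi_1> = (1/6)[1*(6)*conj(1) + 1*(2)*conj(exp(I*pi/3)) + 1*(4 + 2*exp(-2*I*pi/3))*conj(exp(2*I*pi/3)) + 1*(2)*conj(-1) + 1*(4 + 2*exp(2*I*pi/3))*conj(exp(-2*I*pi/3)) + 1*(2)*conj(exp(-I*pi/3))]
      = (1/6)[(6) + (2*exp(-I*pi/3) + exp(-2*I*pi/3) + exp(I*pi/3)) + (4*exp(-2*I*pi/3) + 2*exp(2*I*pi/3)) + (-2) + (2*exp(-2*I*pi/3) + 4*exp(2*I*pi/3)) + (exp(-I*pi/3) + exp(2*I*pi/3) + 2*exp(I*pi/3))] = 0/6 = 0
  <chi_rho, chi_2> = (1/6)[1*(6)*conj(1) + 1*(2)*conj(exp(2*I*pi/3)) + 1*(4 + 2*exp(-2*I*pi/3))*conj(exp(-2*I*pi/3)) + 1*(2)*conj(1) + 1*(4 + 2*exp(2*I*pi/3))*conj(exp(2*I*pi/3)) + 1*(2)*conj(exp(-2*I*pi/3))]
      = (1/6)[(6) + (2*exp(-2*I*pi/3)) + (2 + 4*exp(2*I*pi/3)) + (2) + (2 + 4*exp(-2*I*pi/3)) + (2*exp(2*I*pi/3))] = 6/6 = 1
  <chi_rho, chi_3> = (1/6)[1*(6)*conj(1) + 1*(2)*conj(-1) + 1*(4 + 2*exp(-2*I*pi/3))*conj(1) + 1*(2)*conj(-1) + 1*(4 + 2*exp(2*I*pi/3))*conj(1) + 1*(2)*conj(-1)]
      = (1/6)[(6) + (-2) + (4 + 2*exp(-2*I*pi/3)) + (-2) + (4 + 2*exp(2*I*pi/3)) + (-2)] = 6/6 = 1
  <chi_rho, chi_4> = (1/6)[1*(6)*conj(1) + 1*(2)*conj(exp(-2*I*pi/3)) + 1*(4 + 2*exp(-2*I*pi/3))*conj(exp(2*I*pi/3)) + 1*(2)*conj(1) + 1*(4 + 2*exp(2*I*pi/3))*conj(exp(-2*I*pi/3)) + 1*(2)*conj(exp(2*I*pi/3))]
      = (1/6)[(6) + (exp(-2*I*pi/3) + exp(I*pi/3) + 2*exp(2*I*pi/3)) + (4*exp(-2*I*pi/3) + 2*exp(2*I*pi/3)) + (2) + (2*exp(-2*I*pi/3) + 4*exp(2*I*pi/3)) + (2*exp(-2*I*pi/3) + exp(-I*pi/3) + exp(2*I*pi/3))] = 0/6 = 0
  <chi_rho, chi_5> = (1/6)[1*(6)*conj(1) + 1*(2)*conj(exp(-I*pi/3)) + 1*(4 + 2*exp(-2*I*pi/3))*conj(exp(-2*I*pi/3)) + 1*(2)*conj(-1) + 1*(4 + 2*exp(2*I*pi/3))*conj(exp(2*I*pi/3)) + 1*(2)*conj(exp(I*pi/3))]
      = (1/6)[(6) + (2*exp(I*pi/3)) + (2 + 4*exp(2*I*pi/3)) + (-2) + (2 + 4*exp(-2*I*pi/3)) + (2*exp(-I*pi/3))] = 6/6 = 1
(Exp terms are combined using exp(i*s)*conj(exp(i*t)) = exp(i*(s-t)), and sums of them are collapsed using the identity that for every m > 1 the m distinct m-th roots of unity sum to 0, e.g. 1 + exp(2*I*pi/3) + exp(-2*I*pi/3) = 0.)
Dimension check: dim(rho) = sum (mult * dim) = 3*1 + 0*1 + 1*1 + 1*1 + 0*1 + 1*1 = 6 = chi_rho(e) = 6.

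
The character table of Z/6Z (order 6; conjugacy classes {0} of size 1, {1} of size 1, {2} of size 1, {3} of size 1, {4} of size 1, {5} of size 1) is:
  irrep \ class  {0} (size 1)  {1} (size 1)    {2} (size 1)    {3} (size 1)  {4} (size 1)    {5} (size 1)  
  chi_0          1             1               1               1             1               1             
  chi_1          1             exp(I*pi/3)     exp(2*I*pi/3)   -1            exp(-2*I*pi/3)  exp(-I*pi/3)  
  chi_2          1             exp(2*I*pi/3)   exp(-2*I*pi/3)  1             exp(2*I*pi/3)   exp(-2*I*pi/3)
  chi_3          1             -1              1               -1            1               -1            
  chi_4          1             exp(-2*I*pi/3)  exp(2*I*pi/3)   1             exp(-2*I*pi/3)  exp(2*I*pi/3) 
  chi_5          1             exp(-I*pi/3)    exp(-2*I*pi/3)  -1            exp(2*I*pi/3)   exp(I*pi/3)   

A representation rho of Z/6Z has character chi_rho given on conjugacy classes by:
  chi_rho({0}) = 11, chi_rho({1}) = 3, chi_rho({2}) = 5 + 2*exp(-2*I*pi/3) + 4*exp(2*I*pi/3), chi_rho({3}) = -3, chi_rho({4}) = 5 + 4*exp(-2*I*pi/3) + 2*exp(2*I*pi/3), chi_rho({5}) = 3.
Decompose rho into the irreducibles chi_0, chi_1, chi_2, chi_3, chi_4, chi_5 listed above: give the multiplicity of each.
Multiplicities: chi_0: 3, chi_1: 3, chi_2: 0, chi_3: 2, chi_4: 1, chi_5: 2.

Justification: Use <chi_rho, chi> = (1/|G|) sum_C |C| * chi_rho(C) * conj(chi(C)) with |G| = 6 for each irreducible chi in the table:
  <chi_rho, chi_0> = (1/6)[1*(11)*conj(1) + 1*(3)*conj(1) + 1*(5 + 2*exp(-2*I*pi/3) + 4*exp(2*I*pi/3))*conj(1) + 1*(-3)*conj(1) + 1*(5 + 4*exp(-2*I*pi/3) + 2*exp(2*I*pi/3))*conj(1) + 1*(3)*conj(1)]
      = (1/6)[(11) + (3) + (5 + 2*exp(-2*I*pi/3) + 4*exp(2*I*pi/3)) + (-3) + (5 + 4*exp(-2*I*pi/3) + 2*exp(2*I*pi/3)) + (3)] = 18/6 = 3
  <chi_rho, chi_1> = (1/6)[1*(11)*conj(1) + 1*(3)*conj(exp(I*pi/3)) + 1*(5 + 2*exp(-2*I*pi/3) + 4*exp(2*I*pi/3))*conj(exp(2*I*pi/3)) + 1*(-3)*conj(-1) + 1*(5 + 4*exp(-2*I*pi/3) + 2*exp(2*I*pi/3))*conj(exp(-2*I*pi/3)) + 1*(3)*conj(exp(-I*pi/3))]
      = (1/6)[(11) + (2 + 2*exp(-2*I*pi/3) + exp(-I*pi/3)) + (4 + 5*exp(-2*I*pi/3) + 2*exp(2*I*pi/3)) + (3) + (4 + 2*exp(-2*I*pi/3) + 5*exp(2*I*pi/3)) + (2 + exp(I*pi/3) + 2*exp(2*I*pi/3))] = 18/6 = 3
  <chi_rho, chi_2> = (1/6)[1*(11)*conj(1) + 1*(3)*conj(exp(2*I*pi/3)) + 1*(5 + 2*exp(-2*I*pi/3) + 4*exp(2*I*pi/3))*conj(exp(-2*I*pi/3)) + 1*(-3)*conj(1) + 1*(5 + 4*exp(-2*I*pi/3) + 2*exp(2*I*pi/3))*conj(exp(2*I*pi/3)) + 1*(3)*conj(exp(-2*I*pi/3))]
      = (1/6)[(11) + (-2 + 3*exp(-I*pi/3) + exp(-2*I*pi/3) + exp(2*I*pi/3)) + (2 + 4*exp(-2*I*pi/3) + 5*exp(2*I*pi/3)) + (-3) + (2 + 5*exp(-2*I*pi/3) + 4*exp(2*I*pi/3)) + (-2 + exp(-2*I*pi/3) + exp(2*I*pi/3) + 3*exp(I*pi/3))] = 0/6 = 0
  <chi_rho, chi_3> = (1/6)[1*(11)*conj(1) + 1*(3)*conj(-1) + 1*(5 + 2*exp(-2*I*pi/3) + 4*exp(2*I*pi/3))*conj(1) + 1*(-3)*conj(-1) + 1*(5 + 4*exp(-2*I*pi/3) + 2*exp(2*I*pi/3))*conj(1) + 1*(3)*conj(-1)]
      = (1/6)[(11) + (-3) + (5 + 2*exp(-2*I*pi/3) + 4*exp(2*I*pi/3)) + (3) + (5 + 4*exp(-2*I*pi/3) + 2*exp(2*I*pi/3)) + (-3)] = 12/6 = 2
  <chi_rho, chi_4> = (1/6)[1*(11)*conj(1) + 1*(3)*conj(exp(-2*I*pi/3)) + 1*(5 + 2*exp(-2*I*pi/3) + 4*exp(2*I*pi/3))*conj(exp(2*I*pi/3)) + 1*(-3)*conj(1) + 1*(5 + 4*exp(-2*I*pi/3) + 2*exp(2*I*pi/3))*conj(exp(-2*I*pi/3)) + 1*(3)*conj(exp(2*I*pi/3))]
      = (1/6)[(11) + (-2 + exp(2*I*pi/3) + 2*exp(I*pi/3)) + (4 + 5*exp(-2*I*pi/3) + 2*exp(2*I*pi/3)) + (-3) + (4 + 2*exp(-2*I*pi/3) + 5*exp(2*I*pi/3)) + (-2 + 2*exp(-I*pi/3) + exp(-2*I*pi/3))] = 6/6 = 1
  <chi_rho, chi_5> = (1/6)[1*(11)*conj(1) + 1*(3)*conj(exp(-I*pi/3)) + 1*(5 + 2*exp(-2*I*pi/3) + 4*exp(2*I*pi/3))*conj(exp(-2*I*pi/3)) + 1*(-3)*conj(-1) + 1*(5 + 4*exp(-2*I*pi/3) + 2*exp(2*I*pi/3))*conj(exp(2*I*pi/3)) + 1*(3)*conj(exp(I*pi/3))]
      = (1/6)[(11) + (2 + exp(-I*pi/3) + exp(I*pi/3) + 3*exp(2*I*pi/3)) + (2 + 4*exp(-2*I*pi/3) + 5*exp(2*I*pi/3)) + (3) + (2 + 5*exp(-2*I*pi/3) + 4*exp(2*I*pi/3)) + (2 + 3*exp(-2*I*pi/3) + exp(-I*pi/3) + exp(I*pi/3))] = 12/6 = 2
(Exp terms are combined using exp(i*s)*conj(exp(i*t)) = exp(i*(s-t)), and sums of them are collapsed using the identity that for every m > 1 the m distinct m-th roots of unity sum to 0, e.g. 1 + exp(2*I*pi/3) + exp(-2*I*pi/3) = 0.)
Dimension check: dim(rho) = sum (mult * dim) = 3*1 + 3*1 + 0*1 + 2*1 + 1*1 + 2*1 = 11 = chi_rho(e) = 11.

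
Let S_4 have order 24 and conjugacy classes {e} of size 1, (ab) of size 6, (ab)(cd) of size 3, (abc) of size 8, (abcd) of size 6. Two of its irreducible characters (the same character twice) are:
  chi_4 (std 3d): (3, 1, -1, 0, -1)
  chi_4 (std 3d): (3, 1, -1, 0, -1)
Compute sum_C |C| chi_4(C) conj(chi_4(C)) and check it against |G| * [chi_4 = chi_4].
Sum = 24 = |G| = 24; so <chi_4, chi_4> = 1 (norm-1 confirms irreducibility).

Argument: Compute term by term over conjugacy classes (|C| * chi_4(C) * conj(chi_4(C))):
  1*(3)*conj(3) + 6*(1)*conj(1) + 3*(-1)*conj(-1) + 8*(0)*conj(0) + 6*(-1)*conj(-1)
  = (9) + (6) + (3) + (0) + (6)
  = 24.
Dividing by |G| = 24 gives 24/24 = 1, matching the row-orthogonality relation <chi_4, chi_4> = [chi_4 = chi_4].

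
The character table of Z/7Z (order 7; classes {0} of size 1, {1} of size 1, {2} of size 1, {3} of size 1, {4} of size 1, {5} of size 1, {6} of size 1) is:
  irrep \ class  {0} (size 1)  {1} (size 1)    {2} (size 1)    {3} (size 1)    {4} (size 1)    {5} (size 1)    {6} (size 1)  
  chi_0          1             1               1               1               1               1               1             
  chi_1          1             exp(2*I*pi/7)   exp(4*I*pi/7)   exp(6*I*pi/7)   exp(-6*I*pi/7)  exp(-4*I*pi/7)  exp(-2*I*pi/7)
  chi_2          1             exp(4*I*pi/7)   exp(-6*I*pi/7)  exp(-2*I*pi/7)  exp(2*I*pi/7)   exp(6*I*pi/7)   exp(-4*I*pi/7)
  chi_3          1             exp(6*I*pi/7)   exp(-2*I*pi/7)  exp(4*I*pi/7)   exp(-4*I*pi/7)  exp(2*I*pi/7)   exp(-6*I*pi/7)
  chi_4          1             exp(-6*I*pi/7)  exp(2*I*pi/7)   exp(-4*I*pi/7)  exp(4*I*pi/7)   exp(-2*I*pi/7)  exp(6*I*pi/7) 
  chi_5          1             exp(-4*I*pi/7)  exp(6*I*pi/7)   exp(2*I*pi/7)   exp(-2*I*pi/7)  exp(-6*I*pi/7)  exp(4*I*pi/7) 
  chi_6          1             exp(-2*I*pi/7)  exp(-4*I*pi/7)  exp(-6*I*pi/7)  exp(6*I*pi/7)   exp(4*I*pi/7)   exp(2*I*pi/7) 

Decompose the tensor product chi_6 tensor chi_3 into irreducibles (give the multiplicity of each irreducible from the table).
chi_6 tensor chi_3 = chi_2 (all other irreducibles have multiplicity 0).

Details: The character of a tensor product is the pointwise product (chi_6 * chi_3)(C) = chi_6(C) * chi_3(C):
  {0}: (1)*(1), {1}: (exp(-2*I*pi/7))*(exp(6*I*pi/7)), {2}: (exp(-4*I*pi/7))*(exp(-2*I*pi/7)), {3}: (exp(-6*I*pi/7))*(exp(4*I*pi/7)), {4}: (exp(6*I*pi/7))*(exp(-4*I*pi/7)), {5}: (exp(4*I*pi/7))*(exp(2*I*pi/7)), {6}: (exp(2*I*pi/7))*(exp(-6*I*pi/7))
so (chi_6 * chi_3) takes values
  {0} -> 1, {1} -> exp(4*I*pi/7), {2} -> exp(-6*I*pi/7), {3} -> exp(-2*I*pi/7), {4} -> exp(2*I*pi/7), {5} -> exp(6*I*pi/7), {6} -> exp(-4*I*pi/7).
Now take the inner product of this character with each irreducible chi from the table, <chi_6*chi_3, chi> = (1/7) sum_C |C| (chi_6*chi_3)(C) conj(chi(C)):
  <chi_6*chi_3, chi_0> = (1/7)[1*(1)*conj(1) + 1*(exp(4*I*pi/7))*conj(1) + 1*(exp(-6*I*pi/7))*conj(1) + 1*(exp(-2*I*pi/7))*conj(1) + 1*(exp(2*I*pi/7))*conj(1) + 1*(exp(6*I*pi/7))*conj(1) + 1*(exp(-4*I*pi/7))*conj(1)]
      = (1/7)[(1) + (exp(4*I*pi/7)) + (exp(-6*I*pi/7)) + (exp(-2*I*pi/7)) + (exp(2*I*pi/7)) + (exp(6*I*pi/7)) + (exp(-4*I*pi/7))] = 0/7 = 0
  <chi_6*chi_3, chi_1> = (1/7)[1*(1)*conj(1) + 1*(exp(4*I*pi/7))*conj(exp(2*I*pi/7)) + 1*(exp(-6*I*pi/7))*conj(exp(4*I*pi/7)) + 1*(exp(-2*I*pi/7))*conj(exp(6*I*pi/7)) + 1*(exp(2*I*pi/7))*conj(exp(-6*I*pi/7)) + 1*(exp(6*I*pi/7))*conj(exp(-4*I*pi/7)) + 1*(exp(-4*I*pi/7))*conj(exp(-2*I*pi/7))]
      = (1/7)[(1) + (exp(2*I*pi/7)) + (exp(4*I*pi/7)) + (exp(6*I*pi/7)) + (exp(-6*I*pi/7)) + (exp(-4*I*pi/7)) + (exp(-2*I*pi/7))] = 0/7 = 0
  <chi_6*chi_3, chi_2> = (1/7)[1*(1)*conj(1) + 1*(exp(4*I*pi/7))*conj(exp(4*I*pi/7)) + 1*(exp(-6*I*pi/7))*conj(exp(-6*I*pi/7)) + 1*(exp(-2*I*pi/7))*conj(exp(-2*I*pi/7)) + 1*(exp(2*I*pi/7))*conj(exp(2*I*pi/7)) + 1*(exp(6*I*pi/7))*conj(exp(6*I*pi/7)) + 1*(exp(-4*I*pi/7))*conj(exp(-4*I*pi/7))]
      = (1/7)[(1) + (1) + (1) + (1) + (1) + (1) + (1)] = 7/7 = 1
  <chi_6*chi_3, chi_3> = (1/7)[1*(1)*conj(1) + 1*(exp(4*I*pi/7))*conj(exp(6*I*pi/7)) + 1*(exp(-6*I*pi/7))*conj(exp(-2*I*pi/7)) + 1*(exp(-2*I*pi/7))*conj(exp(4*I*pi/7)) + 1*(exp(2*I*pi/7))*conj(exp(-4*I*pi/7)) + 1*(exp(6*I*pi/7))*conj(exp(2*I*pi/7)) + 1*(exp(-4*I*pi/7))*conj(exp(-6*I*pi/7))]
      = (1/7)[(1) + (exp(-2*I*pi/7)) + (exp(-4*I*pi/7)) + (exp(-6*I*pi/7)) + (exp(6*I*pi/7)) + (exp(4*I*pi/7)) + (exp(2*I*pi/7))] = 0/7 = 0
  <chi_6*chi_3, chi_4> = (1/7)[1*(1)*conj(1) + 1*(exp(4*I*pi/7))*conj(exp(-6*I*pi/7)) + 1*(exp(-6*I*pi/7))*conj(exp(2*I*pi/7)) + 1*(exp(-2*I*pi/7))*conj(exp(-4*I*pi/7)) + 1*(exp(2*I*pi/7))*conj(exp(4*I*pi/7)) + 1*(exp(6*I*pi/7))*conj(exp(-2*I*pi/7)) + 1*(exp(-4*I*pi/7))*conj(exp(6*I*pi/7))]
      = (1/7)[(1) + (exp(-4*I*pi/7)) + (exp(6*I*pi/7)) + (exp(2*I*pi/7)) + (exp(-2*I*pi/7)) + (exp(-6*I*pi/7)) + (exp(4*I*pi/7))] = 0/7 = 0
  <chi_6*chi_3, chi_5> = (1/7)[1*(1)*conj(1) + 1*(exp(4*I*pi/7))*conj(exp(-4*I*pi/7)) + 1*(exp(-6*I*pi/7))*conj(exp(6*I*pi/7)) + 1*(exp(-2*I*pi/7))*conj(exp(2*I*pi/7)) + 1*(exp(2*I*pi/7))*conj(exp(-2*I*pi/7)) + 1*(exp(6*I*pi/7))*conj(exp(-6*I*pi/7)) + 1*(exp(-4*I*pi/7))*conj(exp(4*I*pi/7))]
      = (1/7)[(1) + (exp(-6*I*pi/7)) + (exp(2*I*pi/7)) + (exp(-4*I*pi/7)) + (exp(4*I*pi/7)) + (exp(-2*I*pi/7)) + (exp(6*I*pi/7))] = 0/7 = 0
  <chi_6*chi_3, chi_6> = (1/7)[1*(1)*conj(1) + 1*(exp(4*I*pi/7))*conj(exp(-2*I*pi/7)) + 1*(exp(-6*I*pi/7))*conj(exp(-4*I*pi/7)) + 1*(exp(-2*I*pi/7))*conj(exp(-6*I*pi/7)) + 1*(exp(2*I*pi/7))*conj(exp(6*I*pi/7)) + 1*(exp(6*I*pi/7))*conj(exp(4*I*pi/7)) + 1*(exp(-4*I*pi/7))*conj(exp(2*I*pi/7))]
      = (1/7)[(1) + (exp(6*I*pi/7)) + (exp(-2*I*pi/7)) + (exp(4*I*pi/7)) + (exp(-4*I*pi/7)) + (exp(2*I*pi/7)) + (exp(-6*I*pi/7))] = 0/7 = 0
(Exp terms are combined using exp(i*s)*conj(exp(i*t)) = exp(i*(s-t)), and sums of them are collapsed using the identity that for every m > 1 the m distinct m-th roots of unity sum to 0, e.g. 1 + exp(2*I*pi/3) + exp(-2*I*pi/3) = 0.)
Hence the multiplicities are chi_2: 1. Dimension check: dim(chi_6)*dim(chi_3) = 1*1 = 1 and sum (mult * dim) = 1*1 = 1.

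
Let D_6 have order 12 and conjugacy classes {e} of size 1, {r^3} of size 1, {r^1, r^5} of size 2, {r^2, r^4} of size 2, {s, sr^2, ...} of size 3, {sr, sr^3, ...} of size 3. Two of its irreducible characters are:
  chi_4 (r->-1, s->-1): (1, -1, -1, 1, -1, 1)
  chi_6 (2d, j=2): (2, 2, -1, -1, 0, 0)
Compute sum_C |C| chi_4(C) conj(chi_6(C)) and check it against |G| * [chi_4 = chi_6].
Sum = 0; so <chi_4, chi_6> = 0 (distinct irreducibles are orthogonal).

Solution. Compute term by term over conjugacy classes (|C| * chi_4(C) * conj(chi_6(C))):
  1*(1)*conj(2) + 1*(-1)*conj(2) + 2*(-1)*conj(-1) + 2*(1)*conj(-1) + 3*(-1)*conj(0) + 3*(1)*conj(0)
  = (2) + (-2) + (2) + (-2) + (0) + (0)
  = 0.
Dividing by |G| = 12 gives 0/12 = 0, matching the row-orthogonality relation <chi_4, chi_6> = [chi_4 = chi_6].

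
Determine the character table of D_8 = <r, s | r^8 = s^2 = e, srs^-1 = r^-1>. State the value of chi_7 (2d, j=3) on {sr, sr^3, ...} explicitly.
Conjugacy classes: {e} of size 1, {r^4} of size 1, {r^1, r^7} of size 2, {r^2, r^6} of size 2, {r^3, r^5} of size 2, {s, sr^2, ...} of size 4, {sr, sr^3, ...} of size 4.
Character table:
  irrep \ class              {e} (size 1)  {r^4} (size 1)  {r^1, r^7} (size 2)  {r^2, r^6} (size 2)  {r^3, r^5} (size 2)  {s, sr^2, ...} (size 4)  {sr, sr^3, ...} (size 4)
  chi_1 (triv)               1             1               1                    1                    1                    1                        1                       
  chi_2 (sign: r->1, s->-1)  1             1               1                    1                    1                    -1                       -1                      
  chi_3 (r->-1, s->1)        1             1               -1                   1                    -1                   1                        -1                      
  chi_4 (r->-1, s->-1)       1             1               -1                   1                    -1                   -1                       1                       
  chi_5 (2d, j=1)            2             -2              sqrt(2)              0                    -sqrt(2)             0                        0                       
  chi_6 (2d, j=2)            2             2               0                    -2                   0                    0                        0                       
  chi_7 (2d, j=3)            2             -2              -sqrt(2)             0                    sqrt(2)              0                        0                       

Spot check: chi_7 (2d, j=3) on {sr, sr^3, ...} = 0.

Details: D_8 has order 2*8 = 16 with 7 conjugacy classes, hence 7 irreducibles. Sum of squared dims 1 + 1 + 1 + 1 + 4 + 4 + 4 = 16 = |G|. Linear characters come from the abelianisation; the 2-dimensional irreps have character r^k -> 2*cos(2*pi*j*k/8), reflections -> 0.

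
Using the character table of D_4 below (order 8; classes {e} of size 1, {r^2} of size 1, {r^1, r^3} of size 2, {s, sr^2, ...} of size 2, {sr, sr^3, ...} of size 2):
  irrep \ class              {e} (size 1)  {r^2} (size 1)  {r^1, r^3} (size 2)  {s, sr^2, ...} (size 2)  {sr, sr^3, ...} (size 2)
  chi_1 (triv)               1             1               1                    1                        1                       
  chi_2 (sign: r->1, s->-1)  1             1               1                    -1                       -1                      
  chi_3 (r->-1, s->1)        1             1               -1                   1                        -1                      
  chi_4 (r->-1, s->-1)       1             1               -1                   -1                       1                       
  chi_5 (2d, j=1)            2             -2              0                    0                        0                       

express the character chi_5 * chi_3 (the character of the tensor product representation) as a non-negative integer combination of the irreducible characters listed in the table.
chi_5 tensor chi_3 = chi_5 (all other irreducibles have multiplicity 0).

Derivation: The character of a tensor product is the pointwise product (chi_5 * chi_3)(C) = chi_5(C) * chi_3(C):
  {e}: (2)*(1), {r^2}: (-2)*(1), {r^1, r^3}: (0)*(-1), {s, sr^2, ...}: (0)*(1), {sr, sr^3, ...}: (0)*(-1)
so (chi_5 * chi_3) takes values
  {e} -> 2, {r^2} -> -2, {r^1, r^3} -> 0, {s, sr^2, ...} -> 0, {sr, sr^3, ...} -> 0.
Now take the inner product of this character with each irreducible chi from the table, <chi_5*chi_3, chi> = (1/8) sum_C |C| (chi_5*chi_3)(C) conj(chi(C)):
  <chi_5*chi_3, chi_1> = (1/8)[1*(2)*conj(1) + 1*(-2)*conj(1) + 2*(0)*conj(1) + 2*(0)*conj(1) + 2*(0)*conj(1)]
      = (1/8)[(2) + (-2) + (0) + (0) + (0)] = 0/8 = 0
  <chi_5*chi_3, chi_2> = (1/8)[1*(2)*conj(1) + 1*(-2)*conj(1) + 2*(0)*conj(1) + 2*(0)*conj(-1) + 2*(0)*conj(-1)]
      = (1/8)[(2) + (-2) + (0) + (0) + (0)] = 0/8 = 0
  <chi_5*chi_3, chi_3> = (1/8)[1*(2)*conj(1) + 1*(-2)*conj(1) + 2*(0)*conj(-1) + 2*(0)*conj(1) + 2*(0)*conj(-1)]
      = (1/8)[(2) + (-2) + (0) + (0) + (0)] = 0/8 = 0
  <chi_5*chi_3, chi_4> = (1/8)[1*(2)*conj(1) + 1*(-2)*conj(1) + 2*(0)*conj(-1) + 2*(0)*conj(-1) + 2*(0)*conj(1)]
      = (1/8)[(2) + (-2) + (0) + (0) + (0)] = 0/8 = 0
  <chi_5*chi_3, chi_5> = (1/8)[1*(2)*conj(2) + 1*(-2)*conj(-2) + 2*(0)*conj(0) + 2*(0)*conj(0) + 2*(0)*conj(0)]
      = (1/8)[(4) + (4) + (0) + (0) + (0)] = 8/8 = 1
Hence the multiplicities are chi_5: 1. Dimension check: dim(chi_5)*dim(chi_3) = 2*1 = 2 and sum (mult * dim) = 1*2 = 2.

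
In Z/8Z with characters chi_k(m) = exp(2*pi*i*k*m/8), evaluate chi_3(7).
chi_3(7) = zeta_8^21 = exp(-3*I*pi/4)

chi_3(7) = zeta_8^(3*7) = zeta_8^21. Since zeta_8^8 = 1, this equals zeta_8^5 = exp(2*pi*i*5/8) = exp(-3*I*pi/4).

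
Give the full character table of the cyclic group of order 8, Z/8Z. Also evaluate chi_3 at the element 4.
Character table of Z/8Z (irreps indexed chi_0,...,chi_7 with chi_k(m) = zeta_8^(k*m), zeta_8 = exp(2*pi*i/8)):
  irrep \ class  {0} (size 1)  {1} (size 1)    {2} (size 1)  {3} (size 1)    {4} (size 1)  {5} (size 1)    {6} (size 1)  {7} (size 1)  
  chi_0          1             1               1             1               1             1               1             1             
  chi_1          1             exp(I*pi/4)     I             exp(3*I*pi/4)   -1            exp(-3*I*pi/4)  -I            exp(-I*pi/4)  
  chi_2          1             I               -1            -I              1             I               -1            -I            
  chi_3          1             exp(3*I*pi/4)   -I            exp(I*pi/4)     -1            exp(-I*pi/4)    I             exp(-3*I*pi/4)
  chi_4          1             -1              1             -1              1             -1              1             -1            
  chi_5          1             exp(-3*I*pi/4)  I             exp(-I*pi/4)    -1            exp(I*pi/4)     -I            exp(3*I*pi/4) 
  chi_6          1             -I              -1            I               1             -I              -1            I             
  chi_7          1             exp(-I*pi/4)    -I            exp(-3*I*pi/4)  -1            exp(3*I*pi/4)   I             exp(I*pi/4)   

Spot check: chi_3(4) = zeta_8^(3*4) = zeta_8^12 = -1.

Details: Z/8Z is abelian, so all 8 irreducible complex representations are 1-dimensional. They are given by chi_k(m) = zeta_8^(k*m) for k = 0,...,7. Row orthogonality: sum_m chi_k(m) conj(chi_l(m)) = 8 * [k = l].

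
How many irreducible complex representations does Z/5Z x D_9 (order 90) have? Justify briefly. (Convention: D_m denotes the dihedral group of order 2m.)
30

Details: The number of irreducible complex representations of a finite group equals its number of conjugacy classes. For a direct product, #classes(G x H) = #classes(G) * #classes(H). Z/5Z has 5 classes (abelian), D_9 has 6 classes, so 5 * 6 = 30, so Z/5Z x D_9 (order 90) has exactly 30 irreducible complex representations.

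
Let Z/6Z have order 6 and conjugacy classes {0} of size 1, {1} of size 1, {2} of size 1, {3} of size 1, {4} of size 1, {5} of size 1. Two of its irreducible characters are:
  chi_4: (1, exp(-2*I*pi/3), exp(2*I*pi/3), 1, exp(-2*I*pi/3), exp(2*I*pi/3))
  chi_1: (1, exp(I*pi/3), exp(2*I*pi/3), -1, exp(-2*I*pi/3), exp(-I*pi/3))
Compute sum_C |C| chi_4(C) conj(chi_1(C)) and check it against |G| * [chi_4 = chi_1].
Sum = 0; so <chi_4, chi_1> = 0 (distinct irreducibles are orthogonal).

Reasoning: Compute term by term over conjugacy classes (|C| * chi_4(C) * conj(chi_1(C))):
  1*(1)*conj(1) + 1*(exp(-2*I*pi/3))*conj(exp(I*pi/3)) + 1*(exp(2*I*pi/3))*conj(exp(2*I*pi/3)) + 1*(1)*conj(-1) + 1*(exp(-2*I*pi/3))*conj(exp(-2*I*pi/3)) + 1*(exp(2*I*pi/3))*conj(exp(-I*pi/3))
  = (1) + (-1) + (1) + (-1) + (1) + (-1)
  = 0.
(Exp terms are combined using exp(i*s)*conj(exp(i*t)) = exp(i*(s-t)), and sums of them are collapsed using the identity that for every m > 1 the m distinct m-th roots of unity sum to 0, e.g. 1 + exp(2*I*pi/3) + exp(-2*I*pi/3) = 0.)
Dividing by |G| = 6 gives 0/6 = 0, matching the row-orthogonality relation <chi_4, chi_1> = [chi_4 = chi_1].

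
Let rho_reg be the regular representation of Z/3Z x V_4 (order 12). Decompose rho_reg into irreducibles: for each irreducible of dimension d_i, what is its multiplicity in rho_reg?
Each irreducible V_i of dimension d_i appears with multiplicity d_i, i.e. rho_reg = (direct sum over all irreducibles V_i) d_i V_i. The irreducible dimensions for Z/3Z x V_4 are 1, 1, 1, 1, 1, 1, 1, 1, 1, 1, 1, 1: 12 irreducibles of dimension 1, each with multiplicity 1. Total dimension 12*1*1 = 12 = |G|.

Solution. General theorem: in the regular representation of a finite group G, each irreducible appears with multiplicity equal to its dimension. Check: dim(rho_reg) = sum d_i^2 = 1 + 1 + 1 + 1 + 1 + 1 + 1 + 1 + 1 + 1 + 1 + 1 = 12 = |G|.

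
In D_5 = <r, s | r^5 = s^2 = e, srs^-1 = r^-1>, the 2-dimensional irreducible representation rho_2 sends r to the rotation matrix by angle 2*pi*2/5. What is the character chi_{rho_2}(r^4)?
chi_{rho_2}(r^4) = 2*cos(2*pi*2*4/5) = -sqrt(5)/2 - 1/2

Argument: rho_2(r^4) is rotation by angle 2*pi*2*4/5, whose trace is 2*cos(2*pi*2*4/5) = -sqrt(5)/2 - 1/2.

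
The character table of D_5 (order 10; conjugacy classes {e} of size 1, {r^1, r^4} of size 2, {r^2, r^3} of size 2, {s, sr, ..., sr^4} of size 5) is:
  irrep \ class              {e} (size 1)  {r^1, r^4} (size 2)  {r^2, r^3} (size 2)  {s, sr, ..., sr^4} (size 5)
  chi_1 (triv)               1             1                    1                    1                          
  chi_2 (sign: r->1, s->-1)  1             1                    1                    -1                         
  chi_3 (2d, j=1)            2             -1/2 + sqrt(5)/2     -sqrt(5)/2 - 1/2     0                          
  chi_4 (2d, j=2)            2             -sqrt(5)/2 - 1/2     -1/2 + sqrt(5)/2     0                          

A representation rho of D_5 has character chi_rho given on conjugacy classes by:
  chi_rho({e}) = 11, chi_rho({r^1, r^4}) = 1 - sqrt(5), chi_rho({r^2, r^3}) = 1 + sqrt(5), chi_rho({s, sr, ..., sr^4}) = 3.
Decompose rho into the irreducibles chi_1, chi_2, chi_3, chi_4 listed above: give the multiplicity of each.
Multiplicities: chi_1: 3, chi_2: 0, chi_3: 1, chi_4: 3.

Reasoning: Use <chi_rho, chi> = (1/|G|) sum_C |C| * chi_rho(C) * conj(chi(C)) with |G| = 10 for each irreducible chi in the table:
  <chi_rho, chi_1> = (1/10)[1*(11)*conj(1) + 2*(1 - sqrt(5))*conj(1) + 2*(1 + sqrt(5))*conj(1) + 5*(3)*conj(1)]
      = (1/10)[(11) + (2 - 2*sqrt(5)) + (2 + 2*sqrt(5)) + (15)] = 30/10 = 3
  <chi_rho, chi_2> = (1/10)[1*(11)*conj(1) + 2*(1 - sqrt(5))*conj(1) + 2*(1 + sqrt(5))*conj(1) + 5*(3)*conj(-1)]
      = (1/10)[(11) + (2 - 2*sqrt(5)) + (2 + 2*sqrt(5)) + (-15)] = 0/10 = 0
  <chi_rho, chi_3> = (1/10)[1*(11)*conj(2) + 2*(1 - sqrt(5))*conj(-1/2 + sqrt(5)/2) + 2*(1 + sqrt(5))*conj(-sqrt(5)/2 - 1/2) + 5*(3)*conj(0)]
      = (1/10)[(22) + (-6 + 2*sqrt(5)) + (-6 - 2*sqrt(5)) + (0)] = 10/10 = 1
  <chi_rho, chi_4> = (1/10)[1*(11)*conj(2) + 2*(1 - sqrt(5))*conj(-sqrt(5)/2 - 1/2) + 2*(1 + sqrt(5))*conj(-1/2 + sqrt(5)/2) + 5*(3)*conj(0)]
      = (1/10)[(22) + (4) + (4) + (0)] = 30/10 = 3
Dimension check: dim(rho) = sum (mult * dim) = 3*1 + 0*1 + 1*2 + 3*2 = 11 = chi_rho(e) = 11.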